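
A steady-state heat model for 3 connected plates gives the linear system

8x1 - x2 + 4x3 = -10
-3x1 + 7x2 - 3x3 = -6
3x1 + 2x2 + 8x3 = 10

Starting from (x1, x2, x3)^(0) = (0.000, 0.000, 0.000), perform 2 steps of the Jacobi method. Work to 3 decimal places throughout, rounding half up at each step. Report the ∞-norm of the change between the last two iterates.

0.732

Iteration 1:
  x1 = (-10 - (-1)·0.000 - (4)·0.000) / (8) = -1.250
  x2 = (-6 - (-3)·0.000 - (-3)·0.000) / (7) = -0.857
  x3 = (10 - (3)·0.000 - (2)·0.000) / (8) = 1.250
Iteration 2:
  x1 = (-10 - (-1)·-0.857 - (4)·1.250) / (8) = -1.982
  x2 = (-6 - (-3)·-1.250 - (-3)·1.250) / (7) = -0.857
  x3 = (10 - (3)·-1.250 - (2)·-0.857) / (8) = 1.933
Change: (-0.732, 0.000, 0.683) → max |·| = 0.732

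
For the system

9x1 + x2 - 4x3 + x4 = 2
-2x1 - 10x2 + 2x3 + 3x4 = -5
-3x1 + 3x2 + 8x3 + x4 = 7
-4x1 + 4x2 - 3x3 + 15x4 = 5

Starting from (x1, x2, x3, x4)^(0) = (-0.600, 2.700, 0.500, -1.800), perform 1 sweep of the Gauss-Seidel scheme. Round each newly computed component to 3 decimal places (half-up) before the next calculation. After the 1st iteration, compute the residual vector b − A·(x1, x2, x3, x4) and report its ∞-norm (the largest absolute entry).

Iteration 1:
  x1 = (2 - (1)·2.700 - (-4)·0.500 - (1)·-1.800) / (9) = 0.344
  x2 = (-5 - (-2)·0.344 - (2)·0.500 - (3)·-1.800) / (-10) = -0.009
  x3 = (7 - (-3)·0.344 - (3)·-0.009 - (1)·-1.800) / (8) = 1.232
  x4 = (5 - (-4)·0.344 - (4)·-0.009 - (-3)·1.232) / (15) = 0.674
Residual b − A·x = (3.167, -8.888, -2.471, -0.002); ∞-norm = 8.888

8.888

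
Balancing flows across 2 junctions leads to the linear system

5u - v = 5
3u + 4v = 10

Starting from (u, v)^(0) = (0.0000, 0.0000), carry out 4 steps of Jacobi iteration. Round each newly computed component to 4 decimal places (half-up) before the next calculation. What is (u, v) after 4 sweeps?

(1.2750, 1.4875)

Iteration 1:
  u = (5 - (-1)·0.0000) / (5) = 1.0000
  v = (10 - (3)·0.0000) / (4) = 2.5000
Iteration 2:
  u = (5 - (-1)·2.5000) / (5) = 1.5000
  v = (10 - (3)·1.0000) / (4) = 1.7500
Iteration 3:
  u = (5 - (-1)·1.7500) / (5) = 1.3500
  v = (10 - (3)·1.5000) / (4) = 1.3750
Iteration 4:
  u = (5 - (-1)·1.3750) / (5) = 1.2750
  v = (10 - (3)·1.3500) / (4) = 1.4875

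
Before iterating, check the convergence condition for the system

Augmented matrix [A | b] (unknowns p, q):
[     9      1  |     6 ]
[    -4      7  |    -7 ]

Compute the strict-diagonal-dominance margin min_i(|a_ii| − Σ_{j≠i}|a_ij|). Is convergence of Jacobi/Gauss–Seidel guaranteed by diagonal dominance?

row 1: |9| − (1) = 8
row 2: |7| − (4) = 3
minimum over rows = 3 → strictly diagonally dominant (convergence guaranteed)

3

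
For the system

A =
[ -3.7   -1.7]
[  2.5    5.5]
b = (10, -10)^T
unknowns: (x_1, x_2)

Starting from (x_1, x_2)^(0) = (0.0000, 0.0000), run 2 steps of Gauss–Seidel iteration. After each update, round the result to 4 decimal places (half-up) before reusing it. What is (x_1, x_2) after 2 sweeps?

(-2.4318, -0.7128)

Iteration 1:
  x_1 = (10 - (-1.7)·0.0000) / (-3.7) = -2.7027
  x_2 = (-10 - (2.5)·-2.7027) / (5.5) = -0.5897
Iteration 2:
  x_1 = (10 - (-1.7)·-0.5897) / (-3.7) = -2.4318
  x_2 = (-10 - (2.5)·-2.4318) / (5.5) = -0.7128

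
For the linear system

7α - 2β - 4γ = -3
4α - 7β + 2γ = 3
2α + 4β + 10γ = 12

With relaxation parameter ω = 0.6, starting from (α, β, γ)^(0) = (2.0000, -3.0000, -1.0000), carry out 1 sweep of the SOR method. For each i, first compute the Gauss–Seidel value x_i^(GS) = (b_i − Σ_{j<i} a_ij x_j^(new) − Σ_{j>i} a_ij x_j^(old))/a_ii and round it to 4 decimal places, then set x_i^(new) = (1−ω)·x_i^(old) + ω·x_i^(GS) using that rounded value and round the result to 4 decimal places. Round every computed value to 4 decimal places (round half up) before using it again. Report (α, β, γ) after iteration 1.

Iteration 1:
  α: GS value = (-3 - (-2)·-3.0000 - (-4)·-1.0000) / (7) = -1.8571;  α ← (1−ω)·2.0000 + ω·-1.8571 = -0.3143
  β: GS value = (3 - (4)·-0.3143 - (2)·-1.0000) / (-7) = -0.8939;  β ← (1−ω)·-3.0000 + ω·-0.8939 = -1.7363
  γ: GS value = (12 - (2)·-0.3143 - (4)·-1.7363) / (10) = 1.9574;  γ ← (1−ω)·-1.0000 + ω·1.9574 = 0.7744

(-0.3143, -1.7363, 0.7744)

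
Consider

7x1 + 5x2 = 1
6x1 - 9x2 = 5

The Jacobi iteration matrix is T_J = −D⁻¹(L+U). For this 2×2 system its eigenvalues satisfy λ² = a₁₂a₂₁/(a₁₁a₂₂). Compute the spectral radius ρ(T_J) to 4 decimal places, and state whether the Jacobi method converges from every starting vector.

0.6901

a₁₂a₂₁/(a₁₁a₂₂) = (5)·(6) / ((7)·(-9)) = -0.476190
ρ = √|-0.476190| = √0.476190 = 0.6901
ρ < 1, so Jacobi converges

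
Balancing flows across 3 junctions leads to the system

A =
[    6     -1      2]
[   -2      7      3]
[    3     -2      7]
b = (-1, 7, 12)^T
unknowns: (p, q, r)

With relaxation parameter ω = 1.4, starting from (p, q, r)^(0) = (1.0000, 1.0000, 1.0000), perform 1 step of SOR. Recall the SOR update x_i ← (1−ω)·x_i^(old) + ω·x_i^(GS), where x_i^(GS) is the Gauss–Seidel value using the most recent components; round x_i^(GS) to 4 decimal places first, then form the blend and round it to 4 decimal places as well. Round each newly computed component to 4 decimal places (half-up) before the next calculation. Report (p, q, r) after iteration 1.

(-0.8666, 0.0533, 2.5413)

Iteration 1:
  p: GS value = (-1 - (-1)·1.0000 - (2)·1.0000) / (6) = -0.3333;  p ← (1−ω)·1.0000 + ω·-0.3333 = -0.8666
  q: GS value = (7 - (-2)·-0.8666 - (3)·1.0000) / (7) = 0.3238;  q ← (1−ω)·1.0000 + ω·0.3238 = 0.0533
  r: GS value = (12 - (3)·-0.8666 - (-2)·0.0533) / (7) = 2.1009;  r ← (1−ω)·1.0000 + ω·2.1009 = 2.5413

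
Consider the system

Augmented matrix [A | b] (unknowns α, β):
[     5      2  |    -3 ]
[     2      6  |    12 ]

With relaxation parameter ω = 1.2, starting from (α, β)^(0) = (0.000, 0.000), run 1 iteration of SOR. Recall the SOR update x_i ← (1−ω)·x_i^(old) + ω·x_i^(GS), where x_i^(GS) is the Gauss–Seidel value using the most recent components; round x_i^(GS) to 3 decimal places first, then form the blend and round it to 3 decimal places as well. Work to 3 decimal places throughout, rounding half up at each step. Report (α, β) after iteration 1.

Iteration 1:
  α: GS value = (-3 - (2)·0.000) / (5) = -0.600;  α ← (1−ω)·0.000 + ω·-0.600 = -0.720
  β: GS value = (12 - (2)·-0.720) / (6) = 2.240;  β ← (1−ω)·0.000 + ω·2.240 = 2.688

(-0.720, 2.688)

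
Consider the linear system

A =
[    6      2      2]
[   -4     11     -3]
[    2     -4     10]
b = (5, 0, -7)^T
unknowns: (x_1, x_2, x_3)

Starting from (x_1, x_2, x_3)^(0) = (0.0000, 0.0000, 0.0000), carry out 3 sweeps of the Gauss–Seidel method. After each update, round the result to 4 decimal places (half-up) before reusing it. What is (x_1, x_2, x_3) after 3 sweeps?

(1.0605, 0.1580, -0.8489)

Iteration 1:
  x_1 = (5 - (2)·0.0000 - (2)·0.0000) / (6) = 0.8333
  x_2 = (0 - (-4)·0.8333 - (-3)·0.0000) / (11) = 0.3030
  x_3 = (-7 - (2)·0.8333 - (-4)·0.3030) / (10) = -0.7455
Iteration 2:
  x_1 = (5 - (2)·0.3030 - (2)·-0.7455) / (6) = 0.9808
  x_2 = (0 - (-4)·0.9808 - (-3)·-0.7455) / (11) = 0.1533
  x_3 = (-7 - (2)·0.9808 - (-4)·0.1533) / (10) = -0.8348
Iteration 3:
  x_1 = (5 - (2)·0.1533 - (2)·-0.8348) / (6) = 1.0605
  x_2 = (0 - (-4)·1.0605 - (-3)·-0.8348) / (11) = 0.1580
  x_3 = (-7 - (2)·1.0605 - (-4)·0.1580) / (10) = -0.8489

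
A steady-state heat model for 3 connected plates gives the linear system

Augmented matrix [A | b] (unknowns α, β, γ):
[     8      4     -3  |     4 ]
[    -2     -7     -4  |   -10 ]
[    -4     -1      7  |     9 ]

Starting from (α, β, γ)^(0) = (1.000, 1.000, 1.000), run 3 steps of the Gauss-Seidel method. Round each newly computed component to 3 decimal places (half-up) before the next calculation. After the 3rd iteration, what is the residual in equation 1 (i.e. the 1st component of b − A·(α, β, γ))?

1.036

Iteration 1:
  α = (4 - (4)·1.000 - (-3)·1.000) / (8) = 0.375
  β = (-10 - (-2)·0.375 - (-4)·1.000) / (-7) = 0.750
  γ = (9 - (-4)·0.375 - (-1)·0.750) / (7) = 1.607
Iteration 2:
  α = (4 - (4)·0.750 - (-3)·1.607) / (8) = 0.728
  β = (-10 - (-2)·0.728 - (-4)·1.607) / (-7) = 0.302
  γ = (9 - (-4)·0.728 - (-1)·0.302) / (7) = 1.745
Iteration 3:
  α = (4 - (4)·0.302 - (-3)·1.745) / (8) = 1.003
  β = (-10 - (-2)·1.003 - (-4)·1.745) / (-7) = 0.145
  γ = (9 - (-4)·1.003 - (-1)·0.145) / (7) = 1.880
Residual b − A·x = (1.036, 0.541, -0.003)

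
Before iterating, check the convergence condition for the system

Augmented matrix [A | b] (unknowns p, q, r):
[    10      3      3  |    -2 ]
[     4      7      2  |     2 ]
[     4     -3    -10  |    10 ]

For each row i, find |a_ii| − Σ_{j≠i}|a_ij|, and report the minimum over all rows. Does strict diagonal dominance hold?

1

row 1: |10| − (3+3) = 4
row 2: |7| − (4+2) = 1
row 3: |-10| − (4+3) = 3
minimum over rows = 1 → strictly diagonally dominant (convergence guaranteed)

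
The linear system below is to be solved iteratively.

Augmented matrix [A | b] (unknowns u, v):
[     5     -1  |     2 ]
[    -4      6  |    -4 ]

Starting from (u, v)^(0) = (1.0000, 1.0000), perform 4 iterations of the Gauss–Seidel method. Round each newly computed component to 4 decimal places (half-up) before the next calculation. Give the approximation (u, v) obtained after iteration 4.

Iteration 1:
  u = (2 - (-1)·1.0000) / (5) = 0.6000
  v = (-4 - (-4)·0.6000) / (6) = -0.2667
Iteration 2:
  u = (2 - (-1)·-0.2667) / (5) = 0.3467
  v = (-4 - (-4)·0.3467) / (6) = -0.4355
Iteration 3:
  u = (2 - (-1)·-0.4355) / (5) = 0.3129
  v = (-4 - (-4)·0.3129) / (6) = -0.4581
Iteration 4:
  u = (2 - (-1)·-0.4581) / (5) = 0.3084
  v = (-4 - (-4)·0.3084) / (6) = -0.4611

(0.3084, -0.4611)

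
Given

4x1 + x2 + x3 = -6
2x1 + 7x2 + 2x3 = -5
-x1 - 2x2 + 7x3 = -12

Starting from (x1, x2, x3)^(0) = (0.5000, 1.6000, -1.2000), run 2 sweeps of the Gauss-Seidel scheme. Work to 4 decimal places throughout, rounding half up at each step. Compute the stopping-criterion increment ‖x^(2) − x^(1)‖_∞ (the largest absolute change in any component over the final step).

Iteration 1:
  x1 = (-6 - (1)·1.6000 - (1)·-1.2000) / (4) = -1.6000
  x2 = (-5 - (2)·-1.6000 - (2)·-1.2000) / (7) = 0.0857
  x3 = (-12 - (-1)·-1.6000 - (-2)·0.0857) / (7) = -1.9184
Iteration 2:
  x1 = (-6 - (1)·0.0857 - (1)·-1.9184) / (4) = -1.0418
  x2 = (-5 - (2)·-1.0418 - (2)·-1.9184) / (7) = 0.1315
  x3 = (-12 - (-1)·-1.0418 - (-2)·0.1315) / (7) = -1.8255
Change: (0.5582, 0.0458, 0.0929) → max |·| = 0.5582

0.5582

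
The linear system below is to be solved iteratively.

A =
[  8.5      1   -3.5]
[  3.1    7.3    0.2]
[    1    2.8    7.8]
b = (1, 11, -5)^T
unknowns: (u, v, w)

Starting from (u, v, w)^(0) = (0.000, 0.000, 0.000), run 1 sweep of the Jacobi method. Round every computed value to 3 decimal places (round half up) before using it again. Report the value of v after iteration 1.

1.507

Iteration 1:
  u = (1 - (1)·0.000 - (-3.5)·0.000) / (8.5) = 0.118
  v = (11 - (3.1)·0.000 - (0.2)·0.000) / (7.3) = 1.507
  w = (-5 - (1)·0.000 - (2.8)·0.000) / (7.8) = -0.641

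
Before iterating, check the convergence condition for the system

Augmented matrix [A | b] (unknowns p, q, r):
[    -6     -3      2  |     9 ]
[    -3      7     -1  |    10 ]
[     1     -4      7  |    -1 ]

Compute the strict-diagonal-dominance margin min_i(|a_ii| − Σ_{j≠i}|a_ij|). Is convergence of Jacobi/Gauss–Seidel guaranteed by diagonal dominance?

row 1: |-6| − (3+2) = 1
row 2: |7| − (3+1) = 3
row 3: |7| − (1+4) = 2
minimum over rows = 1 → strictly diagonally dominant (convergence guaranteed)

1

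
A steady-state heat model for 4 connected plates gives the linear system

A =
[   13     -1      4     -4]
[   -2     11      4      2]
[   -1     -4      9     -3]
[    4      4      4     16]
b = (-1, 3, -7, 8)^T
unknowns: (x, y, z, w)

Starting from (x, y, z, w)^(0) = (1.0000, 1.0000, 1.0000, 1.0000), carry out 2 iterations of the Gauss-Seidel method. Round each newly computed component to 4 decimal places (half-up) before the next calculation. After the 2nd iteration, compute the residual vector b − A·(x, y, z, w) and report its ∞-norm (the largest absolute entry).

Iteration 1:
  x = (-1 - (-1)·1.0000 - (4)·1.0000 - (-4)·1.0000) / (13) = 0.0000
  y = (3 - (-2)·0.0000 - (4)·1.0000 - (2)·1.0000) / (11) = -0.2727
  z = (-7 - (-1)·0.0000 - (-4)·-0.2727 - (-3)·1.0000) / (9) = -0.5656
  w = (8 - (4)·0.0000 - (4)·-0.2727 - (4)·-0.5656) / (16) = 0.7096
Iteration 2:
  x = (-1 - (-1)·-0.2727 - (4)·-0.5656 - (-4)·0.7096) / (13) = 0.2945
  y = (3 - (-2)·0.2945 - (4)·-0.5656 - (2)·0.7096) / (11) = 0.4029
  z = (-7 - (-1)·0.2945 - (-4)·0.4029 - (-3)·0.7096) / (9) = -0.3295
  w = (8 - (4)·0.2945 - (4)·0.4029 - (4)·-0.3295) / (16) = 0.4080
Residual b − A·x = (-1.4756, -0.3409, -0.9044, 0.0004); ∞-norm = 1.4756

1.4756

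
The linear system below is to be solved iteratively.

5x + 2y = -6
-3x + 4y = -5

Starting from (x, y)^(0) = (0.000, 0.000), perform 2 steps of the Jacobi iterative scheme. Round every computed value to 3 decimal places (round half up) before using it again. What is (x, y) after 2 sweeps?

(-0.700, -2.150)

Iteration 1:
  x = (-6 - (2)·0.000) / (5) = -1.200
  y = (-5 - (-3)·0.000) / (4) = -1.250
Iteration 2:
  x = (-6 - (2)·-1.250) / (5) = -0.700
  y = (-5 - (-3)·-1.200) / (4) = -2.150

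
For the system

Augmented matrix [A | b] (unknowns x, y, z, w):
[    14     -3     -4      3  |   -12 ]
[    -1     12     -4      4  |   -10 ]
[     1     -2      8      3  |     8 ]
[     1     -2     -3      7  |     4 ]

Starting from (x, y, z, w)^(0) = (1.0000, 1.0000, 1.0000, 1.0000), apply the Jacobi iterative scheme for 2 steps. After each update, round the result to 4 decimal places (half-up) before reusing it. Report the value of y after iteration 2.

Iteration 1:
  x = (-12 - (-3)·1.0000 - (-4)·1.0000 - (3)·1.0000) / (14) = -0.5714
  y = (-10 - (-1)·1.0000 - (-4)·1.0000 - (4)·1.0000) / (12) = -0.7500
  z = (8 - (1)·1.0000 - (-2)·1.0000 - (3)·1.0000) / (8) = 0.7500
  w = (4 - (1)·1.0000 - (-2)·1.0000 - (-3)·1.0000) / (7) = 1.1429
Iteration 2:
  x = (-12 - (-3)·-0.7500 - (-4)·0.7500 - (3)·1.1429) / (14) = -1.0485
  y = (-10 - (-1)·-0.5714 - (-4)·0.7500 - (4)·1.1429) / (12) = -1.0119
  z = (8 - (1)·-0.5714 - (-2)·-0.7500 - (3)·1.1429) / (8) = 0.4553
  w = (4 - (1)·-0.5714 - (-2)·-0.7500 - (-3)·0.7500) / (7) = 0.7602

-1.0119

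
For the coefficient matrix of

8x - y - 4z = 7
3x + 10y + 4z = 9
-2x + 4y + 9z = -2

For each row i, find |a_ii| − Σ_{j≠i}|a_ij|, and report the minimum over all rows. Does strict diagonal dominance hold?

3

row 1: |8| − (1+4) = 3
row 2: |10| − (3+4) = 3
row 3: |9| − (2+4) = 3
minimum over rows = 3 → strictly diagonally dominant (convergence guaranteed)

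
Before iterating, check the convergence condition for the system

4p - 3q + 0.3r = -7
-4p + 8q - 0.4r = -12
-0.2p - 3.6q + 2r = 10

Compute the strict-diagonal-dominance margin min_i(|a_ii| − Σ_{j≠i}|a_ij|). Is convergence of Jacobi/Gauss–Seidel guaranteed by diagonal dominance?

-1.8

row 1: |4| − (3+0.3) = 0.7
row 2: |8| − (4+0.4) = 3.6
row 3: |2| − (0.2+3.6) = -1.8
minimum over rows = -1.8 → not strictly diagonally dominant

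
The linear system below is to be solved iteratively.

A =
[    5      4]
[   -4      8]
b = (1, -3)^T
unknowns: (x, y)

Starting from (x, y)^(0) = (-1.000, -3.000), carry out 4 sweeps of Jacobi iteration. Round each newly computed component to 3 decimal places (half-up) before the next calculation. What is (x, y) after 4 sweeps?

(0.140, -0.645)

Iteration 1:
  x = (1 - (4)·-3.000) / (5) = 2.600
  y = (-3 - (-4)·-1.000) / (8) = -0.875
Iteration 2:
  x = (1 - (4)·-0.875) / (5) = 0.900
  y = (-3 - (-4)·2.600) / (8) = 0.925
Iteration 3:
  x = (1 - (4)·0.925) / (5) = -0.540
  y = (-3 - (-4)·0.900) / (8) = 0.075
Iteration 4:
  x = (1 - (4)·0.075) / (5) = 0.140
  y = (-3 - (-4)·-0.540) / (8) = -0.645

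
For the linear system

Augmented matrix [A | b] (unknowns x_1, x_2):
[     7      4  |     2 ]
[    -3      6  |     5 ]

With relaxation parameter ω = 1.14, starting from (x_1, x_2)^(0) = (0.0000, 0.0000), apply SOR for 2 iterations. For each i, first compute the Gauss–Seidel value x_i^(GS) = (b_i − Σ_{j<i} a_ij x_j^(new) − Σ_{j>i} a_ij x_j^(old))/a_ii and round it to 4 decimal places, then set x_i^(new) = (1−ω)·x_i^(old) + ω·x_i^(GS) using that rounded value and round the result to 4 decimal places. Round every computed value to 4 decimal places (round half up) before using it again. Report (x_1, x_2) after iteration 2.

Iteration 1:
  x_1: GS value = (2 - (4)·0.0000) / (7) = 0.2857;  x_1 ← (1−ω)·0.0000 + ω·0.2857 = 0.3257
  x_2: GS value = (5 - (-3)·0.3257) / (6) = 0.9962;  x_2 ← (1−ω)·0.0000 + ω·0.9962 = 1.1357
Iteration 2:
  x_1: GS value = (2 - (4)·1.1357) / (7) = -0.3633;  x_1 ← (1−ω)·0.3257 + ω·-0.3633 = -0.4598
  x_2: GS value = (5 - (-3)·-0.4598) / (6) = 0.6034;  x_2 ← (1−ω)·1.1357 + ω·0.6034 = 0.5289

(-0.4598, 0.5289)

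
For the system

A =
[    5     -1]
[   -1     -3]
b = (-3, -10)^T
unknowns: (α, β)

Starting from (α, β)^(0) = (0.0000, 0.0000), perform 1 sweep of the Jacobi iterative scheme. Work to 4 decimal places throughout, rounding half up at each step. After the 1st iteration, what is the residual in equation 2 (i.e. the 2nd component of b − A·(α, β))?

-0.6001

Iteration 1:
  α = (-3 - (-1)·0.0000) / (5) = -0.6000
  β = (-10 - (-1)·0.0000) / (-3) = 3.3333
Residual b − A·x = (3.3333, -0.6001)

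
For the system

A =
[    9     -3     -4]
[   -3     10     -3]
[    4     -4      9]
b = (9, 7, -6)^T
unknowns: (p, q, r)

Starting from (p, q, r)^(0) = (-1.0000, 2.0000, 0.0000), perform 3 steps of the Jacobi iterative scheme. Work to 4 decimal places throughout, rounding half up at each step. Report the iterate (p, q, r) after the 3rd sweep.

(0.9202, 0.7600, -0.6798)

Iteration 1:
  p = (9 - (-3)·2.0000 - (-4)·0.0000) / (9) = 1.6667
  q = (7 - (-3)·-1.0000 - (-3)·0.0000) / (10) = 0.4000
  r = (-6 - (4)·-1.0000 - (-4)·2.0000) / (9) = 0.6667
Iteration 2:
  p = (9 - (-3)·0.4000 - (-4)·0.6667) / (9) = 1.4296
  q = (7 - (-3)·1.6667 - (-3)·0.6667) / (10) = 1.4000
  r = (-6 - (4)·1.6667 - (-4)·0.4000) / (9) = -1.2296
Iteration 3:
  p = (9 - (-3)·1.4000 - (-4)·-1.2296) / (9) = 0.9202
  q = (7 - (-3)·1.4296 - (-3)·-1.2296) / (10) = 0.7600
  r = (-6 - (4)·1.4296 - (-4)·1.4000) / (9) = -0.6798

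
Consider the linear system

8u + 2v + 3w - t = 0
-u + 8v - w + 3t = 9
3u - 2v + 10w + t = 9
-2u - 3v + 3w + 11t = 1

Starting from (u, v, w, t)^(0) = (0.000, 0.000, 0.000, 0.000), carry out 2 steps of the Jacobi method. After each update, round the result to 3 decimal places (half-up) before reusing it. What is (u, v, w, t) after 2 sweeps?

Iteration 1:
  u = (0 - (2)·0.000 - (3)·0.000 - (-1)·0.000) / (8) = 0.000
  v = (9 - (-1)·0.000 - (-1)·0.000 - (3)·0.000) / (8) = 1.125
  w = (9 - (3)·0.000 - (-2)·0.000 - (1)·0.000) / (10) = 0.900
  t = (1 - (-2)·0.000 - (-3)·0.000 - (3)·0.000) / (11) = 0.091
Iteration 2:
  u = (0 - (2)·1.125 - (3)·0.900 - (-1)·0.091) / (8) = -0.607
  v = (9 - (-1)·0.000 - (-1)·0.900 - (3)·0.091) / (8) = 1.203
  w = (9 - (3)·0.000 - (-2)·1.125 - (1)·0.091) / (10) = 1.116
  t = (1 - (-2)·0.000 - (-3)·1.125 - (3)·0.900) / (11) = 0.152

(-0.607, 1.203, 1.116, 0.152)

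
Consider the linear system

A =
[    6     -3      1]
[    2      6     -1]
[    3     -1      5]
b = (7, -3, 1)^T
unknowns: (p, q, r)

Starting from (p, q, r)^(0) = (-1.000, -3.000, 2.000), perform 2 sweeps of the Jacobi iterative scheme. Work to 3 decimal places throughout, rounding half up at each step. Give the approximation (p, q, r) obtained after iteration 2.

Iteration 1:
  p = (7 - (-3)·-3.000 - (1)·2.000) / (6) = -0.667
  q = (-3 - (2)·-1.000 - (-1)·2.000) / (6) = 0.167
  r = (1 - (3)·-1.000 - (-1)·-3.000) / (5) = 0.200
Iteration 2:
  p = (7 - (-3)·0.167 - (1)·0.200) / (6) = 1.217
  q = (-3 - (2)·-0.667 - (-1)·0.200) / (6) = -0.244
  r = (1 - (3)·-0.667 - (-1)·0.167) / (5) = 0.634

(1.217, -0.244, 0.634)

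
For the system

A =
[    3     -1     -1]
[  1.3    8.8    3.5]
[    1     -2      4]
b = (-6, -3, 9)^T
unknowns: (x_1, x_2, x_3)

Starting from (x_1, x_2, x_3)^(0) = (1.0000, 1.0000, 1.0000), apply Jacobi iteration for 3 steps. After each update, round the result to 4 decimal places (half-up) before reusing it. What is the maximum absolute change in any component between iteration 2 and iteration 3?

Iteration 1:
  x_1 = (-6 - (-1)·1.0000 - (-1)·1.0000) / (3) = -1.3333
  x_2 = (-3 - (1.3)·1.0000 - (3.5)·1.0000) / (8.8) = -0.8864
  x_3 = (9 - (1)·1.0000 - (-2)·1.0000) / (4) = 2.5000
Iteration 2:
  x_1 = (-6 - (-1)·-0.8864 - (-1)·2.5000) / (3) = -1.4621
  x_2 = (-3 - (1.3)·-1.3333 - (3.5)·2.5000) / (8.8) = -1.1383
  x_3 = (9 - (1)·-1.3333 - (-2)·-0.8864) / (4) = 2.1401
Iteration 3:
  x_1 = (-6 - (-1)·-1.1383 - (-1)·2.1401) / (3) = -1.6661
  x_2 = (-3 - (1.3)·-1.4621 - (3.5)·2.1401) / (8.8) = -0.9761
  x_3 = (9 - (1)·-1.4621 - (-2)·-1.1383) / (4) = 2.0464
Change: (-0.2040, 0.1622, -0.0937) → max |·| = 0.2040

0.2040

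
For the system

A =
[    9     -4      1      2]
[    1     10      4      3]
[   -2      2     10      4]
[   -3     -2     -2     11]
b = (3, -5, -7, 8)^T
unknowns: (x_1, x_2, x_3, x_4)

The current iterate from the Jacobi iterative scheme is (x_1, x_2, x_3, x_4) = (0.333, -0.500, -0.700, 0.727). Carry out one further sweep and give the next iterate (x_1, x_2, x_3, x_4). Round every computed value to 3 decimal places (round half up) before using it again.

One sweep:
  x_1 = (3 - (-4)·-0.500 - (1)·-0.700 - (2)·0.727) / (9) = 0.027
  x_2 = (-5 - (1)·0.333 - (4)·-0.700 - (3)·0.727) / (10) = -0.471
  x_3 = (-7 - (-2)·0.333 - (2)·-0.500 - (4)·0.727) / (10) = -0.824
  x_4 = (8 - (-3)·0.333 - (-2)·-0.500 - (-2)·-0.700) / (11) = 0.600

(0.027, -0.471, -0.824, 0.600)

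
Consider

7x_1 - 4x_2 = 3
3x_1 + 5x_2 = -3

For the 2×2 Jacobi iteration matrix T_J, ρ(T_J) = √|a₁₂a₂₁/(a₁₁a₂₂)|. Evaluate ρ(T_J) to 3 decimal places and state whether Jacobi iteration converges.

a₁₂a₂₁/(a₁₁a₂₂) = (-4)·(3) / ((7)·(5)) = -0.342857
ρ = √|-0.342857| = √0.342857 = 0.586
ρ < 1, so Jacobi converges

0.586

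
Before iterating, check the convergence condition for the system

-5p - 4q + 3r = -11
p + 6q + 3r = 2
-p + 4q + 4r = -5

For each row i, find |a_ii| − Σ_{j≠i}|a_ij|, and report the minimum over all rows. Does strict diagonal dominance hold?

row 1: |-5| − (4+3) = -2
row 2: |6| − (1+3) = 2
row 3: |4| − (1+4) = -1
minimum over rows = -2 → not strictly diagonally dominant

-2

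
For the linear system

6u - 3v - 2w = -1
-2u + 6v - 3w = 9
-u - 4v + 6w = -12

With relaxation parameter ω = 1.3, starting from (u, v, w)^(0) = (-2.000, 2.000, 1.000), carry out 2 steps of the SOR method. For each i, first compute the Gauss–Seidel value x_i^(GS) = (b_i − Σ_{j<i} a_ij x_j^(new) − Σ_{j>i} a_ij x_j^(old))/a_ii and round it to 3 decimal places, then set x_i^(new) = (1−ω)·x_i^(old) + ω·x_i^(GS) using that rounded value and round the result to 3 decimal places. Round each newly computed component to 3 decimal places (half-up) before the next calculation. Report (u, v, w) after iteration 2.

(1.082, 1.600, -1.005)

Iteration 1:
  u: GS value = (-1 - (-3)·2.000 - (-2)·1.000) / (6) = 1.167;  u ← (1−ω)·-2.000 + ω·1.167 = 2.117
  v: GS value = (9 - (-2)·2.117 - (-3)·1.000) / (6) = 2.706;  v ← (1−ω)·2.000 + ω·2.706 = 2.918
  w: GS value = (-12 - (-1)·2.117 - (-4)·2.918) / (6) = 0.298;  w ← (1−ω)·1.000 + ω·0.298 = 0.087
Iteration 2:
  u: GS value = (-1 - (-3)·2.918 - (-2)·0.087) / (6) = 1.321;  u ← (1−ω)·2.117 + ω·1.321 = 1.082
  v: GS value = (9 - (-2)·1.082 - (-3)·0.087) / (6) = 1.904;  v ← (1−ω)·2.918 + ω·1.904 = 1.600
  w: GS value = (-12 - (-1)·1.082 - (-4)·1.600) / (6) = -0.753;  w ← (1−ω)·0.087 + ω·-0.753 = -1.005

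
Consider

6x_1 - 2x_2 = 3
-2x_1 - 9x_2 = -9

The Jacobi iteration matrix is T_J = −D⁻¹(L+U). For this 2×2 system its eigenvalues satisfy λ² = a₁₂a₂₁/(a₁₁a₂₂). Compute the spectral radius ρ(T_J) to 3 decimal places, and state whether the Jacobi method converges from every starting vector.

0.272

a₁₂a₂₁/(a₁₁a₂₂) = (-2)·(-2) / ((6)·(-9)) = -0.074074
ρ = √|-0.074074| = √0.074074 = 0.272
ρ < 1, so Jacobi converges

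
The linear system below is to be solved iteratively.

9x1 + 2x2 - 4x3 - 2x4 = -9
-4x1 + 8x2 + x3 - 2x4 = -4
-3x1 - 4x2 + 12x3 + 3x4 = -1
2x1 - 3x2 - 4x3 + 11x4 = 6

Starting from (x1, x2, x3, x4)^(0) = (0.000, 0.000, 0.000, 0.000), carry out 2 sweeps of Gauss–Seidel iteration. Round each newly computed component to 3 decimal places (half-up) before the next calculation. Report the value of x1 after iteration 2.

Iteration 1:
  x1 = (-9 - (2)·0.000 - (-4)·0.000 - (-2)·0.000) / (9) = -1.000
  x2 = (-4 - (-4)·-1.000 - (1)·0.000 - (-2)·0.000) / (8) = -1.000
  x3 = (-1 - (-3)·-1.000 - (-4)·-1.000 - (3)·0.000) / (12) = -0.667
  x4 = (6 - (2)·-1.000 - (-3)·-1.000 - (-4)·-0.667) / (11) = 0.212
Iteration 2:
  x1 = (-9 - (2)·-1.000 - (-4)·-0.667 - (-2)·0.212) / (9) = -1.027
  x2 = (-4 - (-4)·-1.027 - (1)·-0.667 - (-2)·0.212) / (8) = -0.877
  x3 = (-1 - (-3)·-1.027 - (-4)·-0.877 - (3)·0.212) / (12) = -0.685
  x4 = (6 - (2)·-1.027 - (-3)·-0.877 - (-4)·-0.685) / (11) = 0.244

-1.027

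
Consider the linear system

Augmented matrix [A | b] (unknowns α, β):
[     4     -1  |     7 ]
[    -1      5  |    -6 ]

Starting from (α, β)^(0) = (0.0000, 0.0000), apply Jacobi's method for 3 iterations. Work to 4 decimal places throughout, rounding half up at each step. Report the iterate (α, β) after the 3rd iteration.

Iteration 1:
  α = (7 - (-1)·0.0000) / (4) = 1.7500
  β = (-6 - (-1)·0.0000) / (5) = -1.2000
Iteration 2:
  α = (7 - (-1)·-1.2000) / (4) = 1.4500
  β = (-6 - (-1)·1.7500) / (5) = -0.8500
Iteration 3:
  α = (7 - (-1)·-0.8500) / (4) = 1.5375
  β = (-6 - (-1)·1.4500) / (5) = -0.9100

(1.5375, -0.9100)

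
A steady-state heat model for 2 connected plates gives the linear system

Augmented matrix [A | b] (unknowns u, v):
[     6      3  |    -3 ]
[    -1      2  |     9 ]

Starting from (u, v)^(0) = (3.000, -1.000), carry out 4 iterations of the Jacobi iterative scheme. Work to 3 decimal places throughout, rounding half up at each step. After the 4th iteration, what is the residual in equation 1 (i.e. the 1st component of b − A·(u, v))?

Iteration 1:
  u = (-3 - (3)·-1.000) / (6) = 0.000
  v = (9 - (-1)·3.000) / (2) = 6.000
Iteration 2:
  u = (-3 - (3)·6.000) / (6) = -3.500
  v = (9 - (-1)·0.000) / (2) = 4.500
Iteration 3:
  u = (-3 - (3)·4.500) / (6) = -2.750
  v = (9 - (-1)·-3.500) / (2) = 2.750
Iteration 4:
  u = (-3 - (3)·2.750) / (6) = -1.875
  v = (9 - (-1)·-2.750) / (2) = 3.125
Residual b − A·x = (-1.125, 0.875)

-1.125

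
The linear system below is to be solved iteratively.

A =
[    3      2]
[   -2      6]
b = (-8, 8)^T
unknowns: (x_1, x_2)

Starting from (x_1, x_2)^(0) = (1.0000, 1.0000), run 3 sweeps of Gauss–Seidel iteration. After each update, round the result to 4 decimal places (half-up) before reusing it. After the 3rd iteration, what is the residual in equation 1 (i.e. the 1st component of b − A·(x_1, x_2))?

Iteration 1:
  x_1 = (-8 - (2)·1.0000) / (3) = -3.3333
  x_2 = (8 - (-2)·-3.3333) / (6) = 0.2222
Iteration 2:
  x_1 = (-8 - (2)·0.2222) / (3) = -2.8148
  x_2 = (8 - (-2)·-2.8148) / (6) = 0.3951
Iteration 3:
  x_1 = (-8 - (2)·0.3951) / (3) = -2.9301
  x_2 = (8 - (-2)·-2.9301) / (6) = 0.3566
Residual b − A·x = (0.0771, 0.0002)

0.0771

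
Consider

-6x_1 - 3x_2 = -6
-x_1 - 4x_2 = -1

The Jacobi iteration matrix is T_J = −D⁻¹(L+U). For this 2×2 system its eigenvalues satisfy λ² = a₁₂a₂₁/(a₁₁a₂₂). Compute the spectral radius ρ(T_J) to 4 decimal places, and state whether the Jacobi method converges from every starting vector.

a₁₂a₂₁/(a₁₁a₂₂) = (-3)·(-1) / ((-6)·(-4)) = 0.125000
ρ = √|0.125000| = √0.125000 = 0.3536
ρ < 1, so Jacobi converges

0.3536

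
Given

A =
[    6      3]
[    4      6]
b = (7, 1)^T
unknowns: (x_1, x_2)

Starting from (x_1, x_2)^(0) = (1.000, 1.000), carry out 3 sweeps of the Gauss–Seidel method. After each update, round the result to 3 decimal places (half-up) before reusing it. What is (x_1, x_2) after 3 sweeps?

(1.519, -0.846)

Iteration 1:
  x_1 = (7 - (3)·1.000) / (6) = 0.667
  x_2 = (1 - (4)·0.667) / (6) = -0.278
Iteration 2:
  x_1 = (7 - (3)·-0.278) / (6) = 1.306
  x_2 = (1 - (4)·1.306) / (6) = -0.704
Iteration 3:
  x_1 = (7 - (3)·-0.704) / (6) = 1.519
  x_2 = (1 - (4)·1.519) / (6) = -0.846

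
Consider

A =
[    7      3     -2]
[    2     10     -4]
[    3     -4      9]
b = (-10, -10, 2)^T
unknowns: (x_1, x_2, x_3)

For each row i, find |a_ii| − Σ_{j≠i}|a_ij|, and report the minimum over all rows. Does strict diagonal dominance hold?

2

row 1: |7| − (3+2) = 2
row 2: |10| − (2+4) = 4
row 3: |9| − (3+4) = 2
minimum over rows = 2 → strictly diagonally dominant (convergence guaranteed)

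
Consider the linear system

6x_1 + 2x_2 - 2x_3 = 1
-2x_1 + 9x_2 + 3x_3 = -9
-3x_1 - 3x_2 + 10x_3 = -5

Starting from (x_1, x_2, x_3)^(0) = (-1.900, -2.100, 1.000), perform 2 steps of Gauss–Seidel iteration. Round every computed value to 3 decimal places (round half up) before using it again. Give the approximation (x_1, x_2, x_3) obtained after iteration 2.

(0.369, -0.765, -0.619)

Iteration 1:
  x_1 = (1 - (2)·-2.100 - (-2)·1.000) / (6) = 1.200
  x_2 = (-9 - (-2)·1.200 - (3)·1.000) / (9) = -1.067
  x_3 = (-5 - (-3)·1.200 - (-3)·-1.067) / (10) = -0.460
Iteration 2:
  x_1 = (1 - (2)·-1.067 - (-2)·-0.460) / (6) = 0.369
  x_2 = (-9 - (-2)·0.369 - (3)·-0.460) / (9) = -0.765
  x_3 = (-5 - (-3)·0.369 - (-3)·-0.765) / (10) = -0.619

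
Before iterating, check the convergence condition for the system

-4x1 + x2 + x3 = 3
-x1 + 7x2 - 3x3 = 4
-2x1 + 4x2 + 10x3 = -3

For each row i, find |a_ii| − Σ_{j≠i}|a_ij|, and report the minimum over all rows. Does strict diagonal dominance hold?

2

row 1: |-4| − (1+1) = 2
row 2: |7| − (1+3) = 3
row 3: |10| − (2+4) = 4
minimum over rows = 2 → strictly diagonally dominant (convergence guaranteed)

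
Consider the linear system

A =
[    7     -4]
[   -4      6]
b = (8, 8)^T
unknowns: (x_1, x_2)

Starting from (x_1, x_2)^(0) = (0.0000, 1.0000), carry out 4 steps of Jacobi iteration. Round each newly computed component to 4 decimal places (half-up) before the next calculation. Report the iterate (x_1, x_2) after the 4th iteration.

Iteration 1:
  x_1 = (8 - (-4)·1.0000) / (7) = 1.7143
  x_2 = (8 - (-4)·0.0000) / (6) = 1.3333
Iteration 2:
  x_1 = (8 - (-4)·1.3333) / (7) = 1.9047
  x_2 = (8 - (-4)·1.7143) / (6) = 2.4762
Iteration 3:
  x_1 = (8 - (-4)·2.4762) / (7) = 2.5578
  x_2 = (8 - (-4)·1.9047) / (6) = 2.6031
Iteration 4:
  x_1 = (8 - (-4)·2.6031) / (7) = 2.6303
  x_2 = (8 - (-4)·2.5578) / (6) = 3.0385

(2.6303, 3.0385)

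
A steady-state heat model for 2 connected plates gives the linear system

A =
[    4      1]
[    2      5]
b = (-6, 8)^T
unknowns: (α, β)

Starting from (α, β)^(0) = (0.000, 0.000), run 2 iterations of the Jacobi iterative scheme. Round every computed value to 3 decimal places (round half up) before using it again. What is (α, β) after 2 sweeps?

(-1.900, 2.200)

Iteration 1:
  α = (-6 - (1)·0.000) / (4) = -1.500
  β = (8 - (2)·0.000) / (5) = 1.600
Iteration 2:
  α = (-6 - (1)·1.600) / (4) = -1.900
  β = (8 - (2)·-1.500) / (5) = 2.200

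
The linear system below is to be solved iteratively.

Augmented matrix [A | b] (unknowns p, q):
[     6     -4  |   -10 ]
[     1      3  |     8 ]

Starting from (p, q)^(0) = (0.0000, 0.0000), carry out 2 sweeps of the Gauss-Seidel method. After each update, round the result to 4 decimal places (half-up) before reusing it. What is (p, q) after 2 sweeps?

Iteration 1:
  p = (-10 - (-4)·0.0000) / (6) = -1.6667
  q = (8 - (1)·-1.6667) / (3) = 3.2222
Iteration 2:
  p = (-10 - (-4)·3.2222) / (6) = 0.4815
  q = (8 - (1)·0.4815) / (3) = 2.5062

(0.4815, 2.5062)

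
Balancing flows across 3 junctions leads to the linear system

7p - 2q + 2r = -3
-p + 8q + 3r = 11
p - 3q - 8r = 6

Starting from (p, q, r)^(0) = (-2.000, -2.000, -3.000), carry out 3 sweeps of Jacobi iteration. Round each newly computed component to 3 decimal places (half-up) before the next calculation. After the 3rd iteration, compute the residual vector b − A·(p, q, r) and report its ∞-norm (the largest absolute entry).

1.534

Iteration 1:
  p = (-3 - (-2)·-2.000 - (2)·-3.000) / (7) = -0.143
  q = (11 - (-1)·-2.000 - (3)·-3.000) / (8) = 2.250
  r = (6 - (1)·-2.000 - (-3)·-2.000) / (-8) = -0.250
Iteration 2:
  p = (-3 - (-2)·2.250 - (2)·-0.250) / (7) = 0.286
  q = (11 - (-1)·-0.143 - (3)·-0.250) / (8) = 1.451
  r = (6 - (1)·-0.143 - (-3)·2.250) / (-8) = -1.612
Iteration 3:
  p = (-3 - (-2)·1.451 - (2)·-1.612) / (7) = 0.447
  q = (11 - (-1)·0.286 - (3)·-1.612) / (8) = 2.015
  r = (6 - (1)·0.286 - (-3)·1.451) / (-8) = -1.258
Residual b − A·x = (0.417, -0.899, 1.534); ∞-norm = 1.534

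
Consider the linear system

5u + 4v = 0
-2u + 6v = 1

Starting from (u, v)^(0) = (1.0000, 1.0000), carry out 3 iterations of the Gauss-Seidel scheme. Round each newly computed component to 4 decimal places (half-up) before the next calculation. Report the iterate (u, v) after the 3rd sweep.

Iteration 1:
  u = (0 - (4)·1.0000) / (5) = -0.8000
  v = (1 - (-2)·-0.8000) / (6) = -0.1000
Iteration 2:
  u = (0 - (4)·-0.1000) / (5) = 0.0800
  v = (1 - (-2)·0.0800) / (6) = 0.1933
Iteration 3:
  u = (0 - (4)·0.1933) / (5) = -0.1546
  v = (1 - (-2)·-0.1546) / (6) = 0.1151

(-0.1546, 0.1151)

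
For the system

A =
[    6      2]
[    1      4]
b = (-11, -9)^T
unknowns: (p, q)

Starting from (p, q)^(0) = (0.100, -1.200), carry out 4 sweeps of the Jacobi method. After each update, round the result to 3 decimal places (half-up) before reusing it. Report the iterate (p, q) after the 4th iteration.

(-1.173, -1.949)

Iteration 1:
  p = (-11 - (2)·-1.200) / (6) = -1.433
  q = (-9 - (1)·0.100) / (4) = -2.275
Iteration 2:
  p = (-11 - (2)·-2.275) / (6) = -1.075
  q = (-9 - (1)·-1.433) / (4) = -1.892
Iteration 3:
  p = (-11 - (2)·-1.892) / (6) = -1.203
  q = (-9 - (1)·-1.075) / (4) = -1.981
Iteration 4:
  p = (-11 - (2)·-1.981) / (6) = -1.173
  q = (-9 - (1)·-1.203) / (4) = -1.949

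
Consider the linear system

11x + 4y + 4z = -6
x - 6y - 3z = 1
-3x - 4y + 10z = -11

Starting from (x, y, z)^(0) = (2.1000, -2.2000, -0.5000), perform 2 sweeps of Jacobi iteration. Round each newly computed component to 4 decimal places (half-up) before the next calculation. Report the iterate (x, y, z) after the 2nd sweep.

(-0.2121, 0.5811, -0.7958)

Iteration 1:
  x = (-6 - (4)·-2.2000 - (4)·-0.5000) / (11) = 0.4364
  y = (1 - (1)·2.1000 - (-3)·-0.5000) / (-6) = 0.4333
  z = (-11 - (-3)·2.1000 - (-4)·-2.2000) / (10) = -1.3500
Iteration 2:
  x = (-6 - (4)·0.4333 - (4)·-1.3500) / (11) = -0.2121
  y = (1 - (1)·0.4364 - (-3)·-1.3500) / (-6) = 0.5811
  z = (-11 - (-3)·0.4364 - (-4)·0.4333) / (10) = -0.7958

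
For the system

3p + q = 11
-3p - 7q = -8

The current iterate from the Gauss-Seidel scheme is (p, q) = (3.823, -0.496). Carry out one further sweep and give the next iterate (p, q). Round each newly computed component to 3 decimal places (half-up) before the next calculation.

(3.832, -0.499)

One sweep:
  p = (11 - (1)·-0.496) / (3) = 3.832
  q = (-8 - (-3)·3.832) / (-7) = -0.499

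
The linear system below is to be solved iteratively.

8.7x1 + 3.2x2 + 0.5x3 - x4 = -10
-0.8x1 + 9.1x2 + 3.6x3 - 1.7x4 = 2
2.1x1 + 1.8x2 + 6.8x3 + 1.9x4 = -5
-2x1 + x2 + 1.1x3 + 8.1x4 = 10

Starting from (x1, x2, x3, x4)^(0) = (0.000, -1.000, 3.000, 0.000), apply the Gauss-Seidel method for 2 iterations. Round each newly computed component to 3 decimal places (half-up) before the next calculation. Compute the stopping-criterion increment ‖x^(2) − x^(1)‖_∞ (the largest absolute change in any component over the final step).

Iteration 1:
  x1 = (-10 - (3.2)·-1.000 - (0.5)·3.000 - (-1)·0.000) / (8.7) = -0.954
  x2 = (2 - (-0.8)·-0.954 - (3.6)·3.000 - (-1.7)·0.000) / (9.1) = -1.051
  x3 = (-5 - (2.1)·-0.954 - (1.8)·-1.051 - (1.9)·0.000) / (6.8) = -0.162
  x4 = (10 - (-2)·-0.954 - (1)·-1.051 - (1.1)·-0.162) / (8.1) = 1.151
Iteration 2:
  x1 = (-10 - (3.2)·-1.051 - (0.5)·-0.162 - (-1)·1.151) / (8.7) = -0.621
  x2 = (2 - (-0.8)·-0.621 - (3.6)·-0.162 - (-1.7)·1.151) / (9.1) = 0.444
  x3 = (-5 - (2.1)·-0.621 - (1.8)·0.444 - (1.9)·1.151) / (6.8) = -0.983
  x4 = (10 - (-2)·-0.621 - (1)·0.444 - (1.1)·-0.983) / (8.1) = 1.160
Change: (0.333, 1.495, -0.821, 0.009) → max |·| = 1.495

1.495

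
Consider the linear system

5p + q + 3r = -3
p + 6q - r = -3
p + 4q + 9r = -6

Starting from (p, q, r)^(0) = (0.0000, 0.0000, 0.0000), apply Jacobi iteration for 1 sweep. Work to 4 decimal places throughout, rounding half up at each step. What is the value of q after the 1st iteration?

-0.5000

Iteration 1:
  p = (-3 - (1)·0.0000 - (3)·0.0000) / (5) = -0.6000
  q = (-3 - (1)·0.0000 - (-1)·0.0000) / (6) = -0.5000
  r = (-6 - (1)·0.0000 - (4)·0.0000) / (9) = -0.6667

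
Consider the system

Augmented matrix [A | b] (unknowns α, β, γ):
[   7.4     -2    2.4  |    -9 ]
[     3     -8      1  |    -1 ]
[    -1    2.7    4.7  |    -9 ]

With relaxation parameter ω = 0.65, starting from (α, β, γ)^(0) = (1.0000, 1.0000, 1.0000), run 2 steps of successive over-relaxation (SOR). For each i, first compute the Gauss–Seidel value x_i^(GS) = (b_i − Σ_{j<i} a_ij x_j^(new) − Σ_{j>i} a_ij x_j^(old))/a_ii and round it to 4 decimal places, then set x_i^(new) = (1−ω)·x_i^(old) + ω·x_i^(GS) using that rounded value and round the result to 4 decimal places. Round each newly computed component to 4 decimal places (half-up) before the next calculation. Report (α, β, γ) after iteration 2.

(-0.6537, -0.0294, -1.7121)

Iteration 1:
  α: GS value = (-9 - (-2)·1.0000 - (2.4)·1.0000) / (7.4) = -1.2703;  α ← (1−ω)·1.0000 + ω·-1.2703 = -0.4757
  β: GS value = (-1 - (3)·-0.4757 - (1)·1.0000) / (-8) = 0.0716;  β ← (1−ω)·1.0000 + ω·0.0716 = 0.3965
  γ: GS value = (-9 - (-1)·-0.4757 - (2.7)·0.3965) / (4.7) = -2.2439;  γ ← (1−ω)·1.0000 + ω·-2.2439 = -1.1085
Iteration 2:
  α: GS value = (-9 - (-2)·0.3965 - (2.4)·-1.1085) / (7.4) = -0.7495;  α ← (1−ω)·-0.4757 + ω·-0.7495 = -0.6537
  β: GS value = (-1 - (3)·-0.6537 - (1)·-1.1085) / (-8) = -0.2587;  β ← (1−ω)·0.3965 + ω·-0.2587 = -0.0294
  γ: GS value = (-9 - (-1)·-0.6537 - (2.7)·-0.0294) / (4.7) = -2.0371;  γ ← (1−ω)·-1.1085 + ω·-2.0371 = -1.7121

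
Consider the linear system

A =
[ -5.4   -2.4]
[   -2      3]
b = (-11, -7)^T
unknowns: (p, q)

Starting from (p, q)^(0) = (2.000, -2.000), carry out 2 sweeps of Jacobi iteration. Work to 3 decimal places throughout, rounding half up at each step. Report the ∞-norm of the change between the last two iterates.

0.617

Iteration 1:
  p = (-11 - (-2.4)·-2.000) / (-5.4) = 2.926
  q = (-7 - (-2)·2.000) / (3) = -1.000
Iteration 2:
  p = (-11 - (-2.4)·-1.000) / (-5.4) = 2.481
  q = (-7 - (-2)·2.926) / (3) = -0.383
Change: (-0.445, 0.617) → max |·| = 0.617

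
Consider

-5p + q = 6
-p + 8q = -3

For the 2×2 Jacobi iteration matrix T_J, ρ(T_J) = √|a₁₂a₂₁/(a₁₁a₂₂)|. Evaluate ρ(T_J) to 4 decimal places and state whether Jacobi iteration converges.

0.1581

a₁₂a₂₁/(a₁₁a₂₂) = (1)·(-1) / ((-5)·(8)) = 0.025000
ρ = √|0.025000| = √0.025000 = 0.1581
ρ < 1, so Jacobi converges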